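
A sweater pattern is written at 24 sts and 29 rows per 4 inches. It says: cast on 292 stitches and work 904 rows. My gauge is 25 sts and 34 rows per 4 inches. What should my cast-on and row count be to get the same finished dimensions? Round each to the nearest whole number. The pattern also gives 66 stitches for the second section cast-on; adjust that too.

Cast on 304 stitches; work 1060 rows; second section cast-on 69 stitches.

Stitches: 292 × 25/24 = 304.17 → 304.
Rows: 904 × 34/29 = 1059.86 → 1060.
second section cast-on: 66 × 25/24 = 68.75 → 69.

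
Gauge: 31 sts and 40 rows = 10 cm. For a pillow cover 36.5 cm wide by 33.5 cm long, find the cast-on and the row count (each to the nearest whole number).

Cast on 113 stitches and work 134 rows.

Stitch gauge = 31/10 = 3.1 sts/cm; 36.5 × 3.1 = 113.15 → 113 sts.
Row gauge = 40/10 = 4 rows/cm; 33.5 × 4 = 134.00 → 134 rows.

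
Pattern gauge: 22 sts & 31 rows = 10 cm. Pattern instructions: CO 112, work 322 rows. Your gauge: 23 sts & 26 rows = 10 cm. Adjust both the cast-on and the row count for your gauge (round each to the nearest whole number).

Stitches: 112 × 23/22 = 117.09 → 117.
Rows: 322 × 26/31 = 270.06 → 270.

Cast on 117 stitches; work 270 rows.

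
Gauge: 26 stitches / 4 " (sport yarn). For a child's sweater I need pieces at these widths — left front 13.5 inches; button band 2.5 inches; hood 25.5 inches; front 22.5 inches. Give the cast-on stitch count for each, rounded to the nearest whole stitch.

left front 88; button band 16; hood 166; front 146.

Rate = 26/4 = 6.5 sts per in.
left front: 13.5 × 6.5 = 87.75 → 88.
button band: 2.5 × 6.5 = 16.25 → 16.
hood: 25.5 × 6.5 = 165.75 → 166.
front: 22.5 × 6.5 = 146.25 → 146.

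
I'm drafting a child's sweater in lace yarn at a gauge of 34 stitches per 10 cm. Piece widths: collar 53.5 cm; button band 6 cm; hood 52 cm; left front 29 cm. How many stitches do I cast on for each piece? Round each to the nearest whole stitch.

Rate = 34/10 = 3.4 sts per cm.
collar: 53.5 × 3.4 = 181.90 → 182.
button band: 6 × 3.4 = 20.40 → 20.
hood: 52 × 3.4 = 176.80 → 177.
left front: 29 × 3.4 = 98.60 → 99.

collar 182; button band 20; hood 177; left front 99.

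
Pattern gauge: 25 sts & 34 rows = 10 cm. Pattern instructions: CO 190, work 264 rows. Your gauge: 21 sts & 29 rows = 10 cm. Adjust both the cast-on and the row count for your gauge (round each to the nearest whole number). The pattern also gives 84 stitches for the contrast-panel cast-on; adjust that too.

Stitches: 190 × 21/25 = 159.60 → 160.
Rows: 264 × 29/34 = 225.18 → 225.
contrast-panel cast-on: 84 × 21/25 = 70.56 → 71.

Cast on 160 stitches; work 225 rows; contrast-panel cast-on 71 stitches.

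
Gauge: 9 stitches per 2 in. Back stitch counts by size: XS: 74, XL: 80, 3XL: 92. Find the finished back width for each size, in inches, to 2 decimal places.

XS 16.44 inches; XL 17.78 inches; 3XL 20.44 inches.

9/2 = 4.5 sts per in.
XS: 74 / 4.5 = 16.444 → 16.44 in.
XL: 80 / 4.5 = 17.778 → 17.78 in.
3XL: 92 / 4.5 = 20.444 → 20.44 in.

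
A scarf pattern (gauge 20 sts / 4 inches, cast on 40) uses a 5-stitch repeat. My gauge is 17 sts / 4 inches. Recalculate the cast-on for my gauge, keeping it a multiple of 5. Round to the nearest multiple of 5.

40 × 17 / 20 = 34.00.
Nearest multiple of 5: 35.

35 stitches.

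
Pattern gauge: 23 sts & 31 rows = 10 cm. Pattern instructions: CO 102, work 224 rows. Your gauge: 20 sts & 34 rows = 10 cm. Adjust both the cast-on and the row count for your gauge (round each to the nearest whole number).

Cast on 89 stitches; work 246 rows.

Stitches: 102 × 20/23 = 88.70 → 89.
Rows: 224 × 34/31 = 245.68 → 246.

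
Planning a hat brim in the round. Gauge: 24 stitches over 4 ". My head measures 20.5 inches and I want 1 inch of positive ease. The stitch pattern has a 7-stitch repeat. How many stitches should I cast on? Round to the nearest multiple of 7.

Finished = 20.5 + 1 = 21.5 inches.
24 / 4 = 6 sts/in.
21.5 × 6 = 129.00 sts.
Nearest multiple of 7: 126.

CO 126 sts.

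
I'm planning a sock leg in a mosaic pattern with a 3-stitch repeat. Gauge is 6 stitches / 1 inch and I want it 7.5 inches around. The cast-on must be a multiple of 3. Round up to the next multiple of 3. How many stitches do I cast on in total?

Cast on 45 stitches.

6 / 1 = 6 sts per inch.
7.5 × 6 = 45.00 sts.
Next multiple of 3: 45.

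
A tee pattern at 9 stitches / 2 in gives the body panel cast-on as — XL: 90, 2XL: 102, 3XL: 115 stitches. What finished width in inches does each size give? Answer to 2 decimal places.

9/2 = 4.5 sts per in.
XL: 90 / 4.5 = 20.000 → 20.00 in.
2XL: 102 / 4.5 = 22.667 → 22.67 in.
3XL: 115 / 4.5 = 25.556 → 25.56 in.

XL 20.00 inches; 2XL 22.67 inches; 3XL 25.56 inches.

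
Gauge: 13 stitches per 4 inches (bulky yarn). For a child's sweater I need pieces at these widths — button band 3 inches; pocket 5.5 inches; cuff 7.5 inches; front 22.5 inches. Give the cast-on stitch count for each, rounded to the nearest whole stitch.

button band 10; pocket 18; cuff 24; front 73.

Rate = 13/4 = 3.25 sts per in.
button band: 3 × 3.25 = 9.75 → 10.
pocket: 5.5 × 3.25 = 17.88 → 18.
cuff: 7.5 × 3.25 = 24.38 → 24.
front: 22.5 × 3.25 = 73.12 → 73.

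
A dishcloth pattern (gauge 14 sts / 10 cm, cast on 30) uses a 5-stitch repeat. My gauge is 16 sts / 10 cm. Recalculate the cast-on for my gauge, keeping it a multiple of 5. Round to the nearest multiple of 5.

CO 35 sts.

30 × 16 / 14 = 34.29.
Nearest multiple of 5: 35.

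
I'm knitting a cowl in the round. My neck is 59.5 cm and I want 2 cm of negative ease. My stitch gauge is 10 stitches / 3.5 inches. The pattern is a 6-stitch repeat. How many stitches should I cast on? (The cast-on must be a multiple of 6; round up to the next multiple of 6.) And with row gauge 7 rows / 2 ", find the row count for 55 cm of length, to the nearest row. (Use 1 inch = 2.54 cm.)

Cast on 66 stitches; work 76 rows.

Finished = 59.5 − 2 = 57.5 cm.
57.5 cm × 1/2.54 = 22.64 inches.
10/3.5 = 2.857 sts per in; 22.64 × 2.857 = 64.68 sts.
Next multiple of 6 → 66.
55 cm = 21.65 inches; × 3.5 = 75.79 → 76 rows.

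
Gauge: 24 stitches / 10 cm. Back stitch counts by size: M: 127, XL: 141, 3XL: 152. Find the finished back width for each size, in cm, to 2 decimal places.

24/10 = 2.4 sts per cm.
M: 127 / 2.4 = 52.917 → 52.92 cm.
XL: 141 / 2.4 = 58.750 → 58.75 cm.
3XL: 152 / 2.4 = 63.333 → 63.33 cm.

M 52.92 cm; XL 58.75 cm; 3XL 63.33 cm.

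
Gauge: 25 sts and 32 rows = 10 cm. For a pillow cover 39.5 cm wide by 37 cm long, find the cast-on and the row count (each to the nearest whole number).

Cast on 99 stitches and work 118 rows.

Stitch gauge = 25/10 = 2.5 sts/cm; 39.5 × 2.5 = 98.75 → 99 sts.
Row gauge = 32/10 = 3.2 rows/cm; 37 × 3.2 = 118.40 → 118 rows.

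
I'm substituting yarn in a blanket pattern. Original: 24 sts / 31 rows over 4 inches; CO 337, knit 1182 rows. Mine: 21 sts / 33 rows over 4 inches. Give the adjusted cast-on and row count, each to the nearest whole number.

Stitches: 337 × 21/24 = 294.88 → 295.
Rows: 1182 × 33/31 = 1258.26 → 1258.

Cast on 295 stitches; work 1258 rows.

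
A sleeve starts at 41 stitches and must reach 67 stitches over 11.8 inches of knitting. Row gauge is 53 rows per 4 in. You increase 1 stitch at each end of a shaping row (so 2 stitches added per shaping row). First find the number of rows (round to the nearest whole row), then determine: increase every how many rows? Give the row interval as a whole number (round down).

Increase every 12th row.

Rows = 11.8 × 13.25 = 156.4 → 156 rows.
Stitches to add: 26 → 13 shaping rows (at 2 st each).
156 / 13 = 12.00 → every 12 rows.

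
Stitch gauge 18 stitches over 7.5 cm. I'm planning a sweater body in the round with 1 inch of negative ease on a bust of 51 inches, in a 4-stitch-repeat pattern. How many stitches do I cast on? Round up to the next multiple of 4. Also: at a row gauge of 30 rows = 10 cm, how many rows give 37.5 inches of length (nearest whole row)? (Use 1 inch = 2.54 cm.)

Finished = 51 − 1 = 50 inches.
50 inches × 2.54 = 127.00 cm.
18/7.5 = 2.4 sts per cm; 127.00 × 2.4 = 304.80 sts.
Next multiple of 4 → 308.
37.5 inches = 95.25 cm; × 3 = 285.75 → 286 rows.

Cast on 308 stitches; work 286 rows.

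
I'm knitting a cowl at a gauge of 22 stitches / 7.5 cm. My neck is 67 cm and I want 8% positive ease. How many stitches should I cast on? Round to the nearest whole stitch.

Finished = 67 × 1.08 = 72.36 cm.
22 / 7.5 = 2.933 sts per cm.
72.36 × 2.933 = 212.26 sts.
→ 212 sts.

CO 212 sts.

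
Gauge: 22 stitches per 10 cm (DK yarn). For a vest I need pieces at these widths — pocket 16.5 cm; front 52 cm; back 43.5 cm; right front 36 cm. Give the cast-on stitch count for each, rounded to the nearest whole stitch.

Rate = 22/10 = 2.2 sts per cm.
pocket: 16.5 × 2.2 = 36.30 → 36.
front: 52 × 2.2 = 114.40 → 114.
back: 43.5 × 2.2 = 95.70 → 96.
right front: 36 × 2.2 = 79.20 → 79.

pocket 36; front 114; back 96; right front 79.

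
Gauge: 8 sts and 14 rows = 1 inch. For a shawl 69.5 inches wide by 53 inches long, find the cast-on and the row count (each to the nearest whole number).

Stitch gauge = 8/1 = 8 sts/in; 69.5 × 8 = 556.00 → 556 sts.
Row gauge = 14/1 = 14 rows/in; 53 × 14 = 742.00 → 742 rows.

Cast on 556 stitches and work 742 rows.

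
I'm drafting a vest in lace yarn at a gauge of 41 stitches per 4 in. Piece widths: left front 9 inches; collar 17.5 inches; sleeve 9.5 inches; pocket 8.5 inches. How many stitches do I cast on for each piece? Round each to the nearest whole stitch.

left front 92; collar 179; sleeve 97; pocket 87.

Rate = 41/4 = 10.25 sts per in.
left front: 9 × 10.25 = 92.25 → 92.
collar: 17.5 × 10.25 = 179.38 → 179.
sleeve: 9.5 × 10.25 = 97.38 → 97.
pocket: 8.5 × 10.25 = 87.12 → 87.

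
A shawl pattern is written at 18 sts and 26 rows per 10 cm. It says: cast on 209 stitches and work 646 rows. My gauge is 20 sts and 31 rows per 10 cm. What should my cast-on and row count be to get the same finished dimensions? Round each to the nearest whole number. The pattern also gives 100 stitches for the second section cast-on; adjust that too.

Stitches: 209 × 20/18 = 232.22 → 232.
Rows: 646 × 31/26 = 770.23 → 770.
second section cast-on: 100 × 20/18 = 111.11 → 111.

Cast on 232 stitches; work 770 rows; second section cast-on 111 stitches.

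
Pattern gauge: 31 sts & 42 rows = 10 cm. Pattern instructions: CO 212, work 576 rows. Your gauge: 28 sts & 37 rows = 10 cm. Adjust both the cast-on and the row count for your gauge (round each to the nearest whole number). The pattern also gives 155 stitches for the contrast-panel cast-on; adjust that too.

Stitches: 212 × 28/31 = 191.48 → 191.
Rows: 576 × 37/42 = 507.43 → 507.
contrast-panel cast-on: 155 × 28/31 = 140.00 → 140.

Cast on 191 stitches; work 507 rows; contrast-panel cast-on 140 stitches.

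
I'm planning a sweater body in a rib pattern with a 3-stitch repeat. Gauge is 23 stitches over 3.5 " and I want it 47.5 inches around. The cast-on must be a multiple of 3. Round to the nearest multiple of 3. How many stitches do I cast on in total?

23 / 3.5 = 6.571 sts per inch.
47.5 × 6.571 = 312.14 sts.
Nearest multiple of 3: 312.

CO 312 sts.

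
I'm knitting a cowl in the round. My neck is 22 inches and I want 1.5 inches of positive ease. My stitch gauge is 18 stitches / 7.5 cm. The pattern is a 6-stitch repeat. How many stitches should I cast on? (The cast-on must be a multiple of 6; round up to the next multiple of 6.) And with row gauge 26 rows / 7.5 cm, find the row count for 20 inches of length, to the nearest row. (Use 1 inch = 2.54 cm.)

Finished = 22 + 1.5 = 23.5 inches.
23.5 inches × 2.54 = 59.69 cm.
18/7.5 = 2.4 sts per cm; 59.69 × 2.4 = 143.26 sts.
Next multiple of 6 → 144.
20 inches = 50.80 cm; × 3.467 = 176.11 → 176 rows.

Cast on 144 stitches; work 176 rows.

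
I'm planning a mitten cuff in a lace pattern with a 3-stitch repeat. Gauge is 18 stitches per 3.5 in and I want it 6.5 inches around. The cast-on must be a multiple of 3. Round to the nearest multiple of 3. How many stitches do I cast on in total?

18 / 3.5 = 5.143 sts per inch.
6.5 × 5.143 = 33.43 sts.
Nearest multiple of 3: 33.

Cast on 33 stitches.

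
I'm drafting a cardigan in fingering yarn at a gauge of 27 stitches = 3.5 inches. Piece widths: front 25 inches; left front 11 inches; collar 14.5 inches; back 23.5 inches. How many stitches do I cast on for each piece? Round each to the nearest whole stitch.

front 193; left front 85; collar 112; back 181.

Rate = 27/3.5 = 7.714 sts per in.
front: 25 × 7.714 = 192.86 → 193.
left front: 11 × 7.714 = 84.86 → 85.
collar: 14.5 × 7.714 = 111.86 → 112.
back: 23.5 × 7.714 = 181.29 → 181.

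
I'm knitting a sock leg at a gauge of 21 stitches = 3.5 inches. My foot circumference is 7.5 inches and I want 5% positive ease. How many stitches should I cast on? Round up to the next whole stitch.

Finished = 7.5 × 1.05 = 7.88 in.
21 / 3.5 = 6 sts per inch.
7.88 × 6 = 47.25 sts.
→ 48 sts.

Cast on 48 stitches.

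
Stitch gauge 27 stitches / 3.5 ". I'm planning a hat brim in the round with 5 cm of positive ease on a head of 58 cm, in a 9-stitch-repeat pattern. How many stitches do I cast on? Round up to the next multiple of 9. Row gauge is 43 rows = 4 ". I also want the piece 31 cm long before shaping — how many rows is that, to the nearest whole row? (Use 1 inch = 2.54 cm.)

Cast on 198 stitches; work 131 rows.

Finished = 58 + 5 = 63 cm.
63 cm × 1/2.54 = 24.80 inches.
27/3.5 = 7.714 sts per in; 24.80 × 7.714 = 191.34 sts.
Next multiple of 9 → 198.
31 cm = 12.20 inches; × 10.75 = 131.20 → 131 rows.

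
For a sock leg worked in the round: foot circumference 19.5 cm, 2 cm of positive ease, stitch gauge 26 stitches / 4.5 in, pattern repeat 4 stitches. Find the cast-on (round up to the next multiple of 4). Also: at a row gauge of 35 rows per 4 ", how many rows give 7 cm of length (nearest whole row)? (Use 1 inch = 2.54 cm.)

Cast on 52 stitches; work 24 rows.

Finished = 19.5 + 2 = 21.5 cm.
21.5 cm × 1/2.54 = 8.46 inches.
26/4.5 = 5.778 sts per in; 8.46 × 5.778 = 48.91 sts.
Next multiple of 4 → 52.
7 cm = 2.76 inches; × 8.75 = 24.11 → 24 rows.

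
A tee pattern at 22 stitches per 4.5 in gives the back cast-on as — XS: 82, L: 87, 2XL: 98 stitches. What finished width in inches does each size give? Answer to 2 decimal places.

XS 16.77 inches; L 17.80 inches; 2XL 20.05 inches.

22/4.5 = 4.889 sts per in.
XS: 82 / 4.889 = 16.773 → 16.77 in.
L: 87 / 4.889 = 17.795 → 17.80 in.
2XL: 98 / 4.889 = 20.045 → 20.05 in.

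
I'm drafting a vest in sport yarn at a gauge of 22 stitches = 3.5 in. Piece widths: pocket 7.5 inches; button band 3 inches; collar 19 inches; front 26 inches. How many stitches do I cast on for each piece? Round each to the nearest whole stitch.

pocket 47; button band 19; collar 119; front 163.

Rate = 22/3.5 = 6.286 sts per in.
pocket: 7.5 × 6.286 = 47.14 → 47.
button band: 3 × 6.286 = 18.86 → 19.
collar: 19 × 6.286 = 119.43 → 119.
front: 26 × 6.286 = 163.43 → 163.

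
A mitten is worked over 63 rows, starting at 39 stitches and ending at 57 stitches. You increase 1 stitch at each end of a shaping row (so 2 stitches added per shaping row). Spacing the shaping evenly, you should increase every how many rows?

Increase every 7th row.

Stitches to add: |57 − 39| = 18.
Shaping rows needed: 18 / 2 = 9.
63 rows / 9 = every 7 rows.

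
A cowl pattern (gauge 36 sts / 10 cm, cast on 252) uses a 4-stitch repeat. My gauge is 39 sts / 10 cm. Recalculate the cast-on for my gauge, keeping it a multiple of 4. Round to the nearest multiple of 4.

252 × 39 / 36 = 273.00.
Nearest multiple of 4: 272.

Cast on 272 stitches.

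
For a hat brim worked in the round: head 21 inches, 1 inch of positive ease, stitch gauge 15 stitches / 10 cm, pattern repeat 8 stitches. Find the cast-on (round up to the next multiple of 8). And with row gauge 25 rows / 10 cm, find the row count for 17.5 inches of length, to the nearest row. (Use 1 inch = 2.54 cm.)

Cast on 88 stitches; work 111 rows.

Finished = 21 + 1 = 22 inches.
22 inches × 2.54 = 55.88 cm.
15/10 = 1.5 sts per cm; 55.88 × 1.5 = 83.82 sts.
Next multiple of 8 → 88.
17.5 inches = 44.45 cm; × 2.5 = 111.12 → 111 rows.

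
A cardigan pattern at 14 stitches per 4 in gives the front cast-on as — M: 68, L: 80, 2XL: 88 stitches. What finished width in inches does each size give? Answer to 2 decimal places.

M 19.43 inches; L 22.86 inches; 2XL 25.14 inches.

14/4 = 3.5 sts per in.
M: 68 / 3.5 = 19.429 → 19.43 in.
L: 80 / 3.5 = 22.857 → 22.86 in.
2XL: 88 / 3.5 = 25.143 → 25.14 in.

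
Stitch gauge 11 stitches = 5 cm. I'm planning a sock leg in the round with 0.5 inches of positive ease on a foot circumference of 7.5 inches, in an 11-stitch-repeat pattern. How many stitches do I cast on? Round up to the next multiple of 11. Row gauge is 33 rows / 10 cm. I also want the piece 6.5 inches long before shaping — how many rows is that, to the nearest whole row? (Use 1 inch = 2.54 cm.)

Cast on 55 stitches; work 54 rows.

Finished = 7.5 + 0.5 = 8 inches.
8 inches × 2.54 = 20.32 cm.
11/5 = 2.2 sts per cm; 20.32 × 2.2 = 44.70 sts.
Next multiple of 11 → 55.
6.5 inches = 16.51 cm; × 3.3 = 54.48 → 54 rows.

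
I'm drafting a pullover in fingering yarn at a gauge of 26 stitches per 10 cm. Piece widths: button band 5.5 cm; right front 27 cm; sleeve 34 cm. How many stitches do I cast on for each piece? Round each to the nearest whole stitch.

Rate = 26/10 = 2.6 sts per cm.
button band: 5.5 × 2.6 = 14.30 → 14.
right front: 27 × 2.6 = 70.20 → 70.
sleeve: 34 × 2.6 = 88.40 → 88.

button band 14; right front 70; sleeve 88.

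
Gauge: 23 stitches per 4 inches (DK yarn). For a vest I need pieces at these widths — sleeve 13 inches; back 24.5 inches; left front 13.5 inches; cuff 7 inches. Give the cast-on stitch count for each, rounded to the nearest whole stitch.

sleeve 75; back 141; left front 78; cuff 40.

Rate = 23/4 = 5.75 sts per in.
sleeve: 13 × 5.75 = 74.75 → 75.
back: 24.5 × 5.75 = 140.88 → 141.
left front: 13.5 × 5.75 = 77.62 → 78.
cuff: 7 × 5.75 = 40.25 → 40.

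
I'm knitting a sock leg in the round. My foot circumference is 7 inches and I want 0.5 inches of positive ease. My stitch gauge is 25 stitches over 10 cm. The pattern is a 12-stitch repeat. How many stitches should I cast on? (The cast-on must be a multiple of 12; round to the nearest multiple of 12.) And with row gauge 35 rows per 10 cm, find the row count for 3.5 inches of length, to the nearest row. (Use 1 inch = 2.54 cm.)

Finished = 7 + 0.5 = 7.5 inches.
7.5 inches × 2.54 = 19.05 cm.
25/10 = 2.5 sts per cm; 19.05 × 2.5 = 47.62 sts.
Nearest multiple of 12 → 48.
3.5 inches = 8.89 cm; × 3.5 = 31.11 → 31 rows.

Cast on 48 stitches; work 31 rows.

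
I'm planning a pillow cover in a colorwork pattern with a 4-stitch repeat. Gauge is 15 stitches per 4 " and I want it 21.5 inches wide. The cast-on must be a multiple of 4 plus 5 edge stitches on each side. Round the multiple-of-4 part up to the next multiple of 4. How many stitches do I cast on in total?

82 stitches.

15 / 4 = 3.75 sts per inch.
21.5 × 3.75 = 80.62 sts.
Less 10 edge sts → 70.62 for the repeat.
Next multiple of 4: 72.
Add back 10 edge sts → 82.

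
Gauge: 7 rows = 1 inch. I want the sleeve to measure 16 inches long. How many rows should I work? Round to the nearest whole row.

112 rows.

7 rows / 1 in = 7 rows per inch.
16 × 7 = 112.00 rows.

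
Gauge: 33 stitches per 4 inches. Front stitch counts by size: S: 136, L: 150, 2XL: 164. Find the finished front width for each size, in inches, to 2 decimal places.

S 16.48 inches; L 18.18 inches; 2XL 19.88 inches.

33/4 = 8.25 sts per in.
S: 136 / 8.25 = 16.485 → 16.48 in.
L: 150 / 8.25 = 18.182 → 18.18 in.
2XL: 164 / 8.25 = 19.879 → 19.88 in.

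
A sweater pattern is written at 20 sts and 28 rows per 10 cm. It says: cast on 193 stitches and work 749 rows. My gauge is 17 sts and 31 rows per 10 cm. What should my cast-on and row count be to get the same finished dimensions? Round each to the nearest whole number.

Stitches: 193 × 17/20 = 164.05 → 164.
Rows: 749 × 31/28 = 829.25 → 829.

Cast on 164 stitches; work 829 rows.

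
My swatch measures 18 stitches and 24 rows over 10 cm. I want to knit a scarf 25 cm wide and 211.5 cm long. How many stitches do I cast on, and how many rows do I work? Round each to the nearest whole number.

Cast on 45 stitches and work 508 rows.

Stitch gauge = 18/10 = 1.8 sts/cm; 25 × 1.8 = 45.00 → 45 sts.
Row gauge = 24/10 = 2.4 rows/cm; 211.5 × 2.4 = 507.60 → 508 rows.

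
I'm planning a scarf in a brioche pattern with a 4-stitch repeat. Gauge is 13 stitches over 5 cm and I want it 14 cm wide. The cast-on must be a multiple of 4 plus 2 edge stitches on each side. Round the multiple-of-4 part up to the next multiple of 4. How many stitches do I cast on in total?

13 / 5 = 2.6 sts per cm.
14 × 2.6 = 36.40 sts.
Less 4 edge sts → 32.40 for the repeat.
Next multiple of 4: 36.
Add back 4 edge sts → 40.

40 stitches.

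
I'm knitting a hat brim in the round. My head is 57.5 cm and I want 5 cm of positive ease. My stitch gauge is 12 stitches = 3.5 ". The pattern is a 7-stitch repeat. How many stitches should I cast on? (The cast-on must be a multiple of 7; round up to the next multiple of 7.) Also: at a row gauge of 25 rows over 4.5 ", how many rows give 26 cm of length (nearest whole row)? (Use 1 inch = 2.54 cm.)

Finished = 57.5 + 5 = 62.5 cm.
62.5 cm × 1/2.54 = 24.61 inches.
12/3.5 = 3.429 sts per in; 24.61 × 3.429 = 84.36 sts.
Next multiple of 7 → 91.
26 cm = 10.24 inches; × 5.556 = 56.87 → 57 rows.

Cast on 91 stitches; work 57 rows.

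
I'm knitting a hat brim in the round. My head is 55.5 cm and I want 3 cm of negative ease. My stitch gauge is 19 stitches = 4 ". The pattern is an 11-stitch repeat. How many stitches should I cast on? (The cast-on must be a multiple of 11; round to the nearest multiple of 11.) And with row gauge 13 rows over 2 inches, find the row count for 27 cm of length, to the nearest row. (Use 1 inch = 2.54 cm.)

Cast on 99 stitches; work 69 rows.

Finished = 55.5 − 3 = 52.5 cm.
52.5 cm × 1/2.54 = 20.67 inches.
19/4 = 4.75 sts per in; 20.67 × 4.75 = 98.18 sts.
Nearest multiple of 11 → 99.
27 cm = 10.63 inches; × 6.5 = 69.09 → 69 rows.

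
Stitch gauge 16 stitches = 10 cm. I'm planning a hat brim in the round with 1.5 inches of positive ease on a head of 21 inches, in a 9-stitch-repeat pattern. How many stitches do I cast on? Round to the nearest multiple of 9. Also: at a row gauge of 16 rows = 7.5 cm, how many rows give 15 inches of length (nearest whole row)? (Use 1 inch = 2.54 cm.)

Cast on 90 stitches; work 81 rows.

Finished = 21 + 1.5 = 22.5 inches.
22.5 inches × 2.54 = 57.15 cm.
16/10 = 1.6 sts per cm; 57.15 × 1.6 = 91.44 sts.
Nearest multiple of 9 → 90.
15 inches = 38.10 cm; × 2.133 = 81.28 → 81 rows.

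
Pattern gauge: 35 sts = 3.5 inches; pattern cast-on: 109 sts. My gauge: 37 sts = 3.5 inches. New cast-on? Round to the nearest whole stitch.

Scale factor = 37 / 35 = 1.057.
109 × 37 / 35 = 115.23 sts.
→ 115 sts.

CO 115 sts.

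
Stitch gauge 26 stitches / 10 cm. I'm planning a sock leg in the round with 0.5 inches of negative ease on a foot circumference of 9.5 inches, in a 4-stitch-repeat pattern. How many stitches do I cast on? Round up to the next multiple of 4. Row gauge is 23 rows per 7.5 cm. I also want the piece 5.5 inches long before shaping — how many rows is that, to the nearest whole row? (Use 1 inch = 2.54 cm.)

Cast on 60 stitches; work 43 rows.

Finished = 9.5 − 0.5 = 9 inches.
9 inches × 2.54 = 22.86 cm.
26/10 = 2.6 sts per cm; 22.86 × 2.6 = 59.44 sts.
Next multiple of 4 → 60.
5.5 inches = 13.97 cm; × 3.067 = 42.84 → 43 rows.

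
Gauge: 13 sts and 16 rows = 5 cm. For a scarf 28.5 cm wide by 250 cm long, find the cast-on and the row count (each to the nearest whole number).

Cast on 74 stitches and work 800 rows.

Stitch gauge = 13/5 = 2.6 sts/cm; 28.5 × 2.6 = 74.10 → 74 sts.
Row gauge = 16/5 = 3.2 rows/cm; 250 × 3.2 = 800.00 → 800 rows.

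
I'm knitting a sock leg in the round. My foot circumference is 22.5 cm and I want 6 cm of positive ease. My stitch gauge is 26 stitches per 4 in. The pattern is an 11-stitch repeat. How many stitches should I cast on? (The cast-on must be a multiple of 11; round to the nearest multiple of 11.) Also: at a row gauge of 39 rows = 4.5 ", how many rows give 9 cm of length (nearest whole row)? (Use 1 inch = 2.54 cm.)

Finished = 22.5 + 6 = 28.5 cm.
28.5 cm × 1/2.54 = 11.22 inches.
26/4 = 6.5 sts per in; 11.22 × 6.5 = 72.93 sts.
Nearest multiple of 11 → 77.
9 cm = 3.54 inches; × 8.667 = 30.71 → 31 rows.

Cast on 77 stitches; work 31 rows.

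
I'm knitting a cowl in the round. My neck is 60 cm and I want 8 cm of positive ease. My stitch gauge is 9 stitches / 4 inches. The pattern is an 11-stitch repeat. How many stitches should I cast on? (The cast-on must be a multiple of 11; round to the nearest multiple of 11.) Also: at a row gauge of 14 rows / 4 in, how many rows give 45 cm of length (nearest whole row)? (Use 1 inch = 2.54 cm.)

Finished = 60 + 8 = 68 cm.
68 cm × 1/2.54 = 26.77 inches.
9/4 = 2.25 sts per in; 26.77 × 2.25 = 60.24 sts.
Nearest multiple of 11 → 55.
45 cm = 17.72 inches; × 3.5 = 62.01 → 62 rows.

Cast on 55 stitches; work 62 rows.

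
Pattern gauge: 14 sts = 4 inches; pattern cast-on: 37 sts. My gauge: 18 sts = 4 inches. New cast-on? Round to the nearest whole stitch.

Scale factor = 18 / 14 = 1.286.
37 × 18 / 14 = 47.57 sts.
→ 48 sts.

CO 48 sts.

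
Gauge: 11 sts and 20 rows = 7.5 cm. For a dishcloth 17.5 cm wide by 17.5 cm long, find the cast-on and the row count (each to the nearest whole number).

Stitch gauge = 11/7.5 = 1.467 sts/cm; 17.5 × 1.467 = 25.67 → 26 sts.
Row gauge = 20/7.5 = 2.667 rows/cm; 17.5 × 2.667 = 46.67 → 47 rows.

Cast on 26 stitches and work 47 rows.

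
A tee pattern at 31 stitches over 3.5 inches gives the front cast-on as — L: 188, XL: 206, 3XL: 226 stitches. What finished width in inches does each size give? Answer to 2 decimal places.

31/3.5 = 8.857 sts per in.
L: 188 / 8.857 = 21.226 → 21.23 in.
XL: 206 / 8.857 = 23.258 → 23.26 in.
3XL: 226 / 8.857 = 25.516 → 25.52 in.

L 21.23 inches; XL 23.26 inches; 3XL 25.52 inches.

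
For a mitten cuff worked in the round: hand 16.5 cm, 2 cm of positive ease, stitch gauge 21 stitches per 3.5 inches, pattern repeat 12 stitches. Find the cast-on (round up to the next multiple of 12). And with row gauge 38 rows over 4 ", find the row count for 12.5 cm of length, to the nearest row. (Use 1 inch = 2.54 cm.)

Finished = 16.5 + 2 = 18.5 cm.
18.5 cm × 1/2.54 = 7.28 inches.
21/3.5 = 6 sts per in; 7.28 × 6 = 43.70 sts.
Next multiple of 12 → 48.
12.5 cm = 4.92 inches; × 9.5 = 46.75 → 47 rows.

Cast on 48 stitches; work 47 rows.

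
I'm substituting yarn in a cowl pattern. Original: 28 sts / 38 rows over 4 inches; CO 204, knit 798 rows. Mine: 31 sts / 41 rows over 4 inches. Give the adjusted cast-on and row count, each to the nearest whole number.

Cast on 226 stitches; work 861 rows.

Stitches: 204 × 31/28 = 225.86 → 226.
Rows: 798 × 41/38 = 861.00 → 861.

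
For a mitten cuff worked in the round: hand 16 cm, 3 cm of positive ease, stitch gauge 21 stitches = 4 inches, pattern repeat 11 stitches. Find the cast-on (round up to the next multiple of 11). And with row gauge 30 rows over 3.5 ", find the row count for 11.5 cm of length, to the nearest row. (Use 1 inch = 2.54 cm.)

Cast on 44 stitches; work 39 rows.

Finished = 16 + 3 = 19 cm.
19 cm × 1/2.54 = 7.48 inches.
21/4 = 5.25 sts per in; 7.48 × 5.25 = 39.27 sts.
Next multiple of 11 → 44.
11.5 cm = 4.53 inches; × 8.571 = 38.81 → 39 rows.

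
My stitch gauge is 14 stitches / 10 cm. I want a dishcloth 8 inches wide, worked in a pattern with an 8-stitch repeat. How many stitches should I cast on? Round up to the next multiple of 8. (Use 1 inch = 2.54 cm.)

CO 32 sts.

8 in = 8 × 2.54 = 20.32 cm.
14 / 10 = 1.4 sts/cm.
20.32 × 1.4 = 28.45 sts.
→ 32.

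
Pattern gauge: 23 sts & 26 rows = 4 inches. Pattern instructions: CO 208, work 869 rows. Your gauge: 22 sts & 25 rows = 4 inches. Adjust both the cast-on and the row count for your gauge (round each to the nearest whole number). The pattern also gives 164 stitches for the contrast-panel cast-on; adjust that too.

Cast on 199 stitches; work 836 rows; contrast-panel cast-on 157 stitches.

Stitches: 208 × 22/23 = 198.96 → 199.
Rows: 869 × 25/26 = 835.58 → 836.
contrast-panel cast-on: 164 × 22/23 = 156.87 → 157.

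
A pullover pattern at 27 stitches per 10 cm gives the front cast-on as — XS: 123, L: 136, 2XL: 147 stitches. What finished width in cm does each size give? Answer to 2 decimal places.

XS 45.56 cm; L 50.37 cm; 2XL 54.44 cm.

27/10 = 2.7 sts per cm.
XS: 123 / 2.7 = 45.556 → 45.56 cm.
L: 136 / 2.7 = 50.370 → 50.37 cm.
2XL: 147 / 2.7 = 54.444 → 54.44 cm.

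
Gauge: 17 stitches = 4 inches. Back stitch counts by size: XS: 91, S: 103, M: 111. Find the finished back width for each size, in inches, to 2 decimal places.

17/4 = 4.25 sts per in.
XS: 91 / 4.25 = 21.412 → 21.41 in.
S: 103 / 4.25 = 24.235 → 24.24 in.
M: 111 / 4.25 = 26.118 → 26.12 in.

XS 21.41 inches; S 24.24 inches; M 26.12 inches.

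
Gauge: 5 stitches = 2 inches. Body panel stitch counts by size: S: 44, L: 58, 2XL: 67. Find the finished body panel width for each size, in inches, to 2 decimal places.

S 17.60 inches; L 23.20 inches; 2XL 26.80 inches.

5/2 = 2.5 sts per in.
S: 44 / 2.5 = 17.600 → 17.60 in.
L: 58 / 2.5 = 23.200 → 23.20 in.
2XL: 67 / 2.5 = 26.800 → 26.80 in.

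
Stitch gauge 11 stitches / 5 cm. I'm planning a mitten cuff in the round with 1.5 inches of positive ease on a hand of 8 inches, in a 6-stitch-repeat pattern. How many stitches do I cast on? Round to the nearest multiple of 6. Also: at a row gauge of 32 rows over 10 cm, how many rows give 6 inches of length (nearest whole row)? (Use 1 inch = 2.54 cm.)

Cast on 54 stitches; work 49 rows.

Finished = 8 + 1.5 = 9.5 inches.
9.5 inches × 2.54 = 24.13 cm.
11/5 = 2.2 sts per cm; 24.13 × 2.2 = 53.09 sts.
Nearest multiple of 6 → 54.
6 inches = 15.24 cm; × 3.2 = 48.77 → 49 rows.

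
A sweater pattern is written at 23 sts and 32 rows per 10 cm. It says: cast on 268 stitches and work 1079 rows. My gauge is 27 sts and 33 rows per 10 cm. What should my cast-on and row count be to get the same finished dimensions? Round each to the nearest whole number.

Stitches: 268 × 27/23 = 314.61 → 315.
Rows: 1079 × 33/32 = 1112.72 → 1113.

Cast on 315 stitches; work 1113 rows.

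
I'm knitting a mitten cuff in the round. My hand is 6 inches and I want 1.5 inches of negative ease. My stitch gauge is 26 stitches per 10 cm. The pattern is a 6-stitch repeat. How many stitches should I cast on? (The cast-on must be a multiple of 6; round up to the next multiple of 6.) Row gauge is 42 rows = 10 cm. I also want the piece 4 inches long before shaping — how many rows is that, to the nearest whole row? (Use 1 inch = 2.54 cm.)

Cast on 30 stitches; work 43 rows.

Finished = 6 − 1.5 = 4.5 inches.
4.5 inches × 2.54 = 11.43 cm.
26/10 = 2.6 sts per cm; 11.43 × 2.6 = 29.72 sts.
Next multiple of 6 → 30.
4 inches = 10.16 cm; × 4.2 = 42.67 → 43 rows.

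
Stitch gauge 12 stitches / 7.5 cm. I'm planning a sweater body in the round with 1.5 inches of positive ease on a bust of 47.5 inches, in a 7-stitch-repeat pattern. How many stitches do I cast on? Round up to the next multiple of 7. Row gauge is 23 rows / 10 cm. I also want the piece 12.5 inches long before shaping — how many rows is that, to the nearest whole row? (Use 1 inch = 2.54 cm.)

Cast on 203 stitches; work 73 rows.

Finished = 47.5 + 1.5 = 49 inches.
49 inches × 2.54 = 124.46 cm.
12/7.5 = 1.6 sts per cm; 124.46 × 1.6 = 199.14 sts.
Next multiple of 7 → 203.
12.5 inches = 31.75 cm; × 2.3 = 73.03 → 73 rows.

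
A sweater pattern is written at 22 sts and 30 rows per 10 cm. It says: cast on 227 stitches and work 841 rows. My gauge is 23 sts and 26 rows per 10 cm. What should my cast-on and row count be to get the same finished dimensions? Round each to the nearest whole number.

Cast on 237 stitches; work 729 rows.

Stitches: 227 × 23/22 = 237.32 → 237.
Rows: 841 × 26/30 = 728.87 → 729.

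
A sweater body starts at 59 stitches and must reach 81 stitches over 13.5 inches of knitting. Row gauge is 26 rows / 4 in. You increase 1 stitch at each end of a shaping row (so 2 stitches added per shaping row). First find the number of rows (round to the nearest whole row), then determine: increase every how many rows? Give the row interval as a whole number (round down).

Rows = 13.5 × 6.5 = 87.8 → 88 rows.
Stitches to add: 22 → 11 shaping rows (at 2 st each).
88 / 11 = 8.00 → every 8 rows.

Increase every 8th row.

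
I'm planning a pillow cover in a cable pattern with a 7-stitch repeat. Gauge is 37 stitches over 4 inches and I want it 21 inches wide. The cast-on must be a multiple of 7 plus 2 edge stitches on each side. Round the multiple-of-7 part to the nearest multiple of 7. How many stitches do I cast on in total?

Cast on 193 stitches.

37 / 4 = 9.25 sts per inch.
21 × 9.25 = 194.25 sts.
Less 4 edge sts → 190.25 for the repeat.
Nearest multiple of 7: 189.
Add back 4 edge sts → 193.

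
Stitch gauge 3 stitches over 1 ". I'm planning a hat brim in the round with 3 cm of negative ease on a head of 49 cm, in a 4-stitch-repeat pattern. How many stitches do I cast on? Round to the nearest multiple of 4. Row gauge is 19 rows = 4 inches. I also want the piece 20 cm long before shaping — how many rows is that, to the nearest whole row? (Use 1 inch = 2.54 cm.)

Cast on 56 stitches; work 37 rows.

Finished = 49 − 3 = 46 cm.
46 cm × 1/2.54 = 18.11 inches.
3/1 = 3 sts per in; 18.11 × 3 = 54.33 sts.
Nearest multiple of 4 → 56.
20 cm = 7.87 inches; × 4.75 = 37.40 → 37 rows.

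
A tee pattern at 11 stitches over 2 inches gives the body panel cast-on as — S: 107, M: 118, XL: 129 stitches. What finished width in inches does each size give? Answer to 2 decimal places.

S 19.45 inches; M 21.45 inches; XL 23.45 inches.

11/2 = 5.5 sts per in.
S: 107 / 5.5 = 19.455 → 19.45 in.
M: 118 / 5.5 = 21.455 → 21.45 in.
XL: 129 / 5.5 = 23.455 → 23.45 in.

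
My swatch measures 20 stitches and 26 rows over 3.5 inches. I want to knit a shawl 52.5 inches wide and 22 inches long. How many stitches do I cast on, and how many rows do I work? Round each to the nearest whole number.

Stitch gauge = 20/3.5 = 5.714 sts/in; 52.5 × 5.714 = 300.00 → 300 sts.
Row gauge = 26/3.5 = 7.429 rows/in; 22 × 7.429 = 163.43 → 163 rows.

Cast on 300 stitches and work 163 rows.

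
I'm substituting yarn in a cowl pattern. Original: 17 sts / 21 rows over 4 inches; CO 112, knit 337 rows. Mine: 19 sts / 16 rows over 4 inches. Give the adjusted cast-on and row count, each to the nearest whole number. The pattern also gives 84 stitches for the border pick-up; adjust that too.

Stitches: 112 × 19/17 = 125.18 → 125.
Rows: 337 × 16/21 = 256.76 → 257.
border pick-up: 84 × 19/17 = 93.88 → 94.

Cast on 125 stitches; work 257 rows; border pick-up 94 stitches.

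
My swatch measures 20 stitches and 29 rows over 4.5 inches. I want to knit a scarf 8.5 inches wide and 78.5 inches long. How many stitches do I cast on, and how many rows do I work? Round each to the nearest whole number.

Stitch gauge = 20/4.5 = 4.444 sts/in; 8.5 × 4.444 = 37.78 → 38 sts.
Row gauge = 29/4.5 = 6.444 rows/in; 78.5 × 6.444 = 505.89 → 506 rows.

Cast on 38 stitches and work 506 rows.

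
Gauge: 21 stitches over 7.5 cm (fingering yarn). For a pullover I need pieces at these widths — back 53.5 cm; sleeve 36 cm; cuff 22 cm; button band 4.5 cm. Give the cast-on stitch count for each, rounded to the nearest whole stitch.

back 150; sleeve 101; cuff 62; button band 13.

Rate = 21/7.5 = 2.8 sts per cm.
back: 53.5 × 2.8 = 149.80 → 150.
sleeve: 36 × 2.8 = 100.80 → 101.
cuff: 22 × 2.8 = 61.60 → 62.
button band: 4.5 × 2.8 = 12.60 → 13.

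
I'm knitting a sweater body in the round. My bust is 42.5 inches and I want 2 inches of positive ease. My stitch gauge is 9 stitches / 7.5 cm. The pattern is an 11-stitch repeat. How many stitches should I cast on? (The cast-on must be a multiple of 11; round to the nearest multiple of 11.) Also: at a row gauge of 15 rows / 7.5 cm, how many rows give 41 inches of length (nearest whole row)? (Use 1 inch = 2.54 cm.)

Finished = 42.5 + 2 = 44.5 inches.
44.5 inches × 2.54 = 113.03 cm.
9/7.5 = 1.2 sts per cm; 113.03 × 1.2 = 135.64 sts.
Nearest multiple of 11 → 132.
41 inches = 104.14 cm; × 2 = 208.28 → 208 rows.

Cast on 132 stitches; work 208 rows.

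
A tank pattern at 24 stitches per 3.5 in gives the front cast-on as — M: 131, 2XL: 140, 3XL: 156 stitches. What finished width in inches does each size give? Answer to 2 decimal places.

24/3.5 = 6.857 sts per in.
M: 131 / 6.857 = 19.104 → 19.10 in.
2XL: 140 / 6.857 = 20.417 → 20.42 in.
3XL: 156 / 6.857 = 22.750 → 22.75 in.

M 19.10 inches; 2XL 20.42 inches; 3XL 22.75 inches.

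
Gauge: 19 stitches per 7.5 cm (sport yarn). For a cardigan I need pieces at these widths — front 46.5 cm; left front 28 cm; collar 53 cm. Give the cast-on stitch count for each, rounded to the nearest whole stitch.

Rate = 19/7.5 = 2.533 sts per cm.
front: 46.5 × 2.533 = 117.80 → 118.
left front: 28 × 2.533 = 70.93 → 71.
collar: 53 × 2.533 = 134.27 → 134.

front 118; left front 71; collar 134.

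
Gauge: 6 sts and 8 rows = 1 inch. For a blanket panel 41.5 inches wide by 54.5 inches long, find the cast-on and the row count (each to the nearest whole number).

Stitch gauge = 6/1 = 6 sts/in; 41.5 × 6 = 249.00 → 249 sts.
Row gauge = 8/1 = 8 rows/in; 54.5 × 8 = 436.00 → 436 rows.

Cast on 249 stitches and work 436 rows.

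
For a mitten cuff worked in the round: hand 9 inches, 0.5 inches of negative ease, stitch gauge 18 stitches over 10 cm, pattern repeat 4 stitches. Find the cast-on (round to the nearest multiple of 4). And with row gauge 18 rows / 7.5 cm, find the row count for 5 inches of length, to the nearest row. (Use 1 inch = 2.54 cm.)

Finished = 9 − 0.5 = 8.5 inches.
8.5 inches × 2.54 = 21.59 cm.
18/10 = 1.8 sts per cm; 21.59 × 1.8 = 38.86 sts.
Nearest multiple of 4 → 40.
5 inches = 12.70 cm; × 2.4 = 30.48 → 30 rows.

Cast on 40 stitches; work 30 rows.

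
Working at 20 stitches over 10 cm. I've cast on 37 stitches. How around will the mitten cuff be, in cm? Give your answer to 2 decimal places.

20 stitches / 10 cm = 2 stitches per cm.
37 / 2 = 18.500 cm.

18.50 cm.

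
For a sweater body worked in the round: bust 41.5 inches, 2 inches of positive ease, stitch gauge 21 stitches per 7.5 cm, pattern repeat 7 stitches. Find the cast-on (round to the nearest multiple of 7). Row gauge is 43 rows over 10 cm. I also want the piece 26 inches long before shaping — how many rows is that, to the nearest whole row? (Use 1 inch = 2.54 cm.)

Finished = 41.5 + 2 = 43.5 inches.
43.5 inches × 2.54 = 110.49 cm.
21/7.5 = 2.8 sts per cm; 110.49 × 2.8 = 309.37 sts.
Nearest multiple of 7 → 308.
26 inches = 66.04 cm; × 4.3 = 283.97 → 284 rows.

Cast on 308 stitches; work 284 rows.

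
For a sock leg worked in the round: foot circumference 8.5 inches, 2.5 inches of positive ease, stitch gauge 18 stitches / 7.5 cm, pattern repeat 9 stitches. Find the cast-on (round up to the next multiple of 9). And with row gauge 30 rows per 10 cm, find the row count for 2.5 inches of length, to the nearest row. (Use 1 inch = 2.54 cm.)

Cast on 72 stitches; work 19 rows.

Finished = 8.5 + 2.5 = 11 inches.
11 inches × 2.54 = 27.94 cm.
18/7.5 = 2.4 sts per cm; 27.94 × 2.4 = 67.06 sts.
Next multiple of 9 → 72.
2.5 inches = 6.35 cm; × 3 = 19.05 → 19 rows.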